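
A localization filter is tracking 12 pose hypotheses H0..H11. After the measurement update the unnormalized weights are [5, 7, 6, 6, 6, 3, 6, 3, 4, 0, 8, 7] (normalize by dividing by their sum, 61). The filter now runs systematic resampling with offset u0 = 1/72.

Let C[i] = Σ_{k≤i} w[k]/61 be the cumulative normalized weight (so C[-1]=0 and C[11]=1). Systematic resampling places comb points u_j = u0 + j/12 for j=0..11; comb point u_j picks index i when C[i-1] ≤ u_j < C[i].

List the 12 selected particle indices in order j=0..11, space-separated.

0 1 1 2 3 4 5 6 7 10 10 11

C = [5/61, 12/61, 18/61, 24/61, 30/61, 33/61, 39/61, 42/61, 46/61, 46/61, 54/61, 1]
j=0: u_0=1/72 ∈ [0, 5/61) → index 0
j=1: u_1=7/72 ∈ [5/61, 12/61) → index 1
j=2: u_2=13/72 ∈ [5/61, 12/61) → index 1
j=3: u_3=19/72 ∈ [12/61, 18/61) → index 2
j=4: u_4=25/72 ∈ [18/61, 24/61) → index 3
j=5: u_5=31/72 ∈ [24/61, 30/61) → index 4
j=6: u_6=37/72 ∈ [30/61, 33/61) → index 5
j=7: u_7=43/72 ∈ [33/61, 39/61) → index 6
j=8: u_8=49/72 ∈ [39/61, 42/61) → index 7
j=9: u_9=55/72 ∈ [46/61, 54/61) → index 10
j=10: u_10=61/72 ∈ [46/61, 54/61) → index 10
j=11: u_11=67/72 ∈ [54/61, 1) → index 11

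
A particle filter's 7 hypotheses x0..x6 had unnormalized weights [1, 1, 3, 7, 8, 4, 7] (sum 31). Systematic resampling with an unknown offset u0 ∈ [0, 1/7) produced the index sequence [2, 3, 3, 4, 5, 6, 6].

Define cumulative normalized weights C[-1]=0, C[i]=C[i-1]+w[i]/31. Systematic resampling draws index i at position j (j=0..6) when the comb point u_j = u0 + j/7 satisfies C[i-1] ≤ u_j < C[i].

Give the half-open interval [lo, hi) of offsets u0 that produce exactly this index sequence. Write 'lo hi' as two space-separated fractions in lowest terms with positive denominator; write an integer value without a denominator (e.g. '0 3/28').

C = [1/31, 2/31, 5/31, 12/31, 20/31, 24/31, 1]
j=0 picked index 2: u0 ∈ [2/31, 5/31)
j=1 picked index 3: u0 ∈ [4/217, 53/217)
j=2 picked index 3: u0 ∈ [-27/217, 22/217)
j=3 picked index 4: u0 ∈ [-9/217, 47/217)
j=4 picked index 5: u0 ∈ [16/217, 44/217)
j=5 picked index 6: u0 ∈ [13/217, 2/7)
j=6 picked index 6: u0 ∈ [-18/217, 1/7)
intersection: [16/217, 22/217)

16/217 22/217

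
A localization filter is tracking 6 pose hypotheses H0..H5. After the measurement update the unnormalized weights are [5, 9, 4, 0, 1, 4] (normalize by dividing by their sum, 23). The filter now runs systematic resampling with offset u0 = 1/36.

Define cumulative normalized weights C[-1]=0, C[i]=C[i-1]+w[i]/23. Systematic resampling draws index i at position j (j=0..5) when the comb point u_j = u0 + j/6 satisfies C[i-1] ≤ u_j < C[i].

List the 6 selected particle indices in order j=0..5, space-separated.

C = [5/23, 14/23, 18/23, 18/23, 19/23, 1]
j=0: u_0=1/36 ∈ [0, 5/23) → index 0
j=1: u_1=7/36 ∈ [0, 5/23) → index 0
j=2: u_2=13/36 ∈ [5/23, 14/23) → index 1
j=3: u_3=19/36 ∈ [5/23, 14/23) → index 1
j=4: u_4=25/36 ∈ [14/23, 18/23) → index 2
j=5: u_5=31/36 ∈ [19/23, 1) → index 5

0 0 1 1 2 5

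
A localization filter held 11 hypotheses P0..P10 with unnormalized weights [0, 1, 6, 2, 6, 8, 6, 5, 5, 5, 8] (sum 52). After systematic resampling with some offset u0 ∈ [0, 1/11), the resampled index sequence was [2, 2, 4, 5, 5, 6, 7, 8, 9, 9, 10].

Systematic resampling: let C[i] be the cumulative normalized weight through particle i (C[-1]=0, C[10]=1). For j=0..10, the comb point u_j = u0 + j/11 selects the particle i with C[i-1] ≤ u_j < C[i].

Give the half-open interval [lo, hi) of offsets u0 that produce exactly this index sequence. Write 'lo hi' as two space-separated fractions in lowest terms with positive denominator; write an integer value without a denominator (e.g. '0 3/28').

1/44 4/143

C = [0, 1/52, 7/52, 9/52, 15/52, 23/52, 29/52, 17/26, 3/4, 11/13, 1]
j=0 picked index 2: u0 ∈ [1/52, 7/52)
j=1 picked index 2: u0 ∈ [-41/572, 25/572)
j=2 picked index 4: u0 ∈ [-5/572, 61/572)
j=3 picked index 5: u0 ∈ [9/572, 97/572)
j=4 picked index 5: u0 ∈ [-43/572, 45/572)
j=5 picked index 6: u0 ∈ [-7/572, 59/572)
j=6 picked index 7: u0 ∈ [7/572, 31/286)
j=7 picked index 8: u0 ∈ [5/286, 5/44)
j=8 picked index 9: u0 ∈ [1/44, 17/143)
j=9 picked index 9: u0 ∈ [-3/44, 4/143)
j=10 picked index 10: u0 ∈ [-9/143, 1/11)
intersection: [1/44, 4/143)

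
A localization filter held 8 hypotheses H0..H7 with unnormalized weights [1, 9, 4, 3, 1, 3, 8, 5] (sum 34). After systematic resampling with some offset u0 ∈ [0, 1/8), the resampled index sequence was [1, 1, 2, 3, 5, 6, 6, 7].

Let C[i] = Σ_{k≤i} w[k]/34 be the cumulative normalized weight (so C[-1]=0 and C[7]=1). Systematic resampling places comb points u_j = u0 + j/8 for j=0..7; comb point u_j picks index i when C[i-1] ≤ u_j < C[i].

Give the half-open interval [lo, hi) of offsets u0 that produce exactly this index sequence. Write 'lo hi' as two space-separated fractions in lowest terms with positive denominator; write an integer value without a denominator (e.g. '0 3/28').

C = [1/34, 5/17, 7/17, 1/2, 9/17, 21/34, 29/34, 1]
j=0 picked index 1: u0 ∈ [1/34, 5/17)
j=1 picked index 1: u0 ∈ [-13/136, 23/136)
j=2 picked index 2: u0 ∈ [3/68, 11/68)
j=3 picked index 3: u0 ∈ [5/136, 1/8)
j=4 picked index 5: u0 ∈ [1/34, 2/17)
j=5 picked index 6: u0 ∈ [-1/136, 31/136)
j=6 picked index 6: u0 ∈ [-9/68, 7/68)
j=7 picked index 7: u0 ∈ [-3/136, 1/8)
intersection: [3/68, 7/68)

3/68 7/68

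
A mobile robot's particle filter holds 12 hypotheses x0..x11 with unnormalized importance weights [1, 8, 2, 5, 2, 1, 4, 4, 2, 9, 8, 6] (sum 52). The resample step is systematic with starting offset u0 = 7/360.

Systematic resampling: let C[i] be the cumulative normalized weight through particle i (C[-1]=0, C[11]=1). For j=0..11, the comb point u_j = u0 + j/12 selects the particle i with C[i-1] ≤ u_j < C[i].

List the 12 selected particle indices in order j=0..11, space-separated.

C = [1/52, 9/52, 11/52, 4/13, 9/26, 19/52, 23/52, 27/52, 29/52, 19/26, 23/26, 1]
j=0: u_0=7/360 ∈ [1/52, 9/52) → index 1
j=1: u_1=37/360 ∈ [1/52, 9/52) → index 1
j=2: u_2=67/360 ∈ [9/52, 11/52) → index 2
j=3: u_3=97/360 ∈ [11/52, 4/13) → index 3
j=4: u_4=127/360 ∈ [9/26, 19/52) → index 5
j=5: u_5=157/360 ∈ [19/52, 23/52) → index 6
j=6: u_6=187/360 ∈ [27/52, 29/52) → index 8
j=7: u_7=217/360 ∈ [29/52, 19/26) → index 9
j=8: u_8=247/360 ∈ [29/52, 19/26) → index 9
j=9: u_9=277/360 ∈ [19/26, 23/26) → index 10
j=10: u_10=307/360 ∈ [19/26, 23/26) → index 10
j=11: u_11=337/360 ∈ [23/26, 1) → index 11

1 1 2 3 5 6 8 9 9 10 10 11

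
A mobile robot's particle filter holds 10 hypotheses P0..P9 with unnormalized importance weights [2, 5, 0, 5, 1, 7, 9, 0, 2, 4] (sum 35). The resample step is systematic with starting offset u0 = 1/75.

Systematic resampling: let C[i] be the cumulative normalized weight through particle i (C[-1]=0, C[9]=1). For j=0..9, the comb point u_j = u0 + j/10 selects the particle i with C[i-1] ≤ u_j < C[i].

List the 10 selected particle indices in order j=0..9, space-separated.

C = [2/35, 1/5, 1/5, 12/35, 13/35, 4/7, 29/35, 29/35, 31/35, 1]
j=0: u_0=1/75 ∈ [0, 2/35) → index 0
j=1: u_1=17/150 ∈ [2/35, 1/5) → index 1
j=2: u_2=16/75 ∈ [1/5, 12/35) → index 3
j=3: u_3=47/150 ∈ [1/5, 12/35) → index 3
j=4: u_4=31/75 ∈ [13/35, 4/7) → index 5
j=5: u_5=77/150 ∈ [13/35, 4/7) → index 5
j=6: u_6=46/75 ∈ [4/7, 29/35) → index 6
j=7: u_7=107/150 ∈ [4/7, 29/35) → index 6
j=8: u_8=61/75 ∈ [4/7, 29/35) → index 6
j=9: u_9=137/150 ∈ [31/35, 1) → index 9

0 1 3 3 5 5 6 6 6 9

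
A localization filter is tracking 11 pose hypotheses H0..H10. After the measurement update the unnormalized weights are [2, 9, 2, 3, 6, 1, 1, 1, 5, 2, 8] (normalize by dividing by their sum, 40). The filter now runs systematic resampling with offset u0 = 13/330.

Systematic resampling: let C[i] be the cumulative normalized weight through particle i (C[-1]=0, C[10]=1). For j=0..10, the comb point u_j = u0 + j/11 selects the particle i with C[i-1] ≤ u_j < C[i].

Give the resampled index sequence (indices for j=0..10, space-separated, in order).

0 1 1 2 4 4 6 8 9 10 10

C = [1/20, 11/40, 13/40, 2/5, 11/20, 23/40, 3/5, 5/8, 3/4, 4/5, 1]
j=0: u_0=13/330 ∈ [0, 1/20) → index 0
j=1: u_1=43/330 ∈ [1/20, 11/40) → index 1
j=2: u_2=73/330 ∈ [1/20, 11/40) → index 1
j=3: u_3=103/330 ∈ [11/40, 13/40) → index 2
j=4: u_4=133/330 ∈ [2/5, 11/20) → index 4
j=5: u_5=163/330 ∈ [2/5, 11/20) → index 4
j=6: u_6=193/330 ∈ [23/40, 3/5) → index 6
j=7: u_7=223/330 ∈ [5/8, 3/4) → index 8
j=8: u_8=23/30 ∈ [3/4, 4/5) → index 9
j=9: u_9=283/330 ∈ [4/5, 1) → index 10
j=10: u_10=313/330 ∈ [4/5, 1) → index 10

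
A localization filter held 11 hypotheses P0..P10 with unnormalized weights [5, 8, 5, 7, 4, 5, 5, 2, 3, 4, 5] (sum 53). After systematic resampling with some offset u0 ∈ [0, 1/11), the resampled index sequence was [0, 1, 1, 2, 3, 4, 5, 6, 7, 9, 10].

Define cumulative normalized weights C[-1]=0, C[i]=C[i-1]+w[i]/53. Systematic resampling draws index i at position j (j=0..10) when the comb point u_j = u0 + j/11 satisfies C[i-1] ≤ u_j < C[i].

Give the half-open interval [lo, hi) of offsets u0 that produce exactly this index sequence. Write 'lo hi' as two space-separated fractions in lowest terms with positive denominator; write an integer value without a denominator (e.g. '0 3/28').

C = [5/53, 13/53, 18/53, 25/53, 29/53, 34/53, 39/53, 41/53, 44/53, 48/53, 1]
j=0 picked index 0: u0 ∈ [0, 5/53)
j=1 picked index 1: u0 ∈ [2/583, 90/583)
j=2 picked index 1: u0 ∈ [-51/583, 37/583)
j=3 picked index 2: u0 ∈ [-16/583, 39/583)
j=4 picked index 3: u0 ∈ [-14/583, 63/583)
j=5 picked index 4: u0 ∈ [10/583, 54/583)
j=6 picked index 5: u0 ∈ [1/583, 56/583)
j=7 picked index 6: u0 ∈ [3/583, 58/583)
j=8 picked index 7: u0 ∈ [5/583, 27/583)
j=9 picked index 9: u0 ∈ [7/583, 51/583)
j=10 picked index 10: u0 ∈ [-2/583, 1/11)
intersection: [10/583, 27/583)

10/583 27/583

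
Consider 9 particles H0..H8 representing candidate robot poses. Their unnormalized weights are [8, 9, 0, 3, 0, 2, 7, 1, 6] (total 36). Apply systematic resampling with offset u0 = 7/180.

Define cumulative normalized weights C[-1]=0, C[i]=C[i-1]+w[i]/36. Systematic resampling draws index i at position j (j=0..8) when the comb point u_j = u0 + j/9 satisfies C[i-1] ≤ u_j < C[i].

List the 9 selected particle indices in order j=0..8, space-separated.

C = [2/9, 17/36, 17/36, 5/9, 5/9, 11/18, 29/36, 5/6, 1]
j=0: u_0=7/180 ∈ [0, 2/9) → index 0
j=1: u_1=3/20 ∈ [0, 2/9) → index 0
j=2: u_2=47/180 ∈ [2/9, 17/36) → index 1
j=3: u_3=67/180 ∈ [2/9, 17/36) → index 1
j=4: u_4=29/60 ∈ [17/36, 5/9) → index 3
j=5: u_5=107/180 ∈ [5/9, 11/18) → index 5
j=6: u_6=127/180 ∈ [11/18, 29/36) → index 6
j=7: u_7=49/60 ∈ [29/36, 5/6) → index 7
j=8: u_8=167/180 ∈ [5/6, 1) → index 8

0 0 1 1 3 5 6 7 8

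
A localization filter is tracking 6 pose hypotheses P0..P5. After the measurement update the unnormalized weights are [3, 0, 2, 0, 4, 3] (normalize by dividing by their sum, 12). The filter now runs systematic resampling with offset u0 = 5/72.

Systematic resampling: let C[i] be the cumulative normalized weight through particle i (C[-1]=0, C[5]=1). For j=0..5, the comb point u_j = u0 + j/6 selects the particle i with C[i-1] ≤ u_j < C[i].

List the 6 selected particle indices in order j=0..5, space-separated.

0 0 2 4 4 5

C = [1/4, 1/4, 5/12, 5/12, 3/4, 1]
j=0: u_0=5/72 ∈ [0, 1/4) → index 0
j=1: u_1=17/72 ∈ [0, 1/4) → index 0
j=2: u_2=29/72 ∈ [1/4, 5/12) → index 2
j=3: u_3=41/72 ∈ [5/12, 3/4) → index 4
j=4: u_4=53/72 ∈ [5/12, 3/4) → index 4
j=5: u_5=65/72 ∈ [3/4, 1) → index 5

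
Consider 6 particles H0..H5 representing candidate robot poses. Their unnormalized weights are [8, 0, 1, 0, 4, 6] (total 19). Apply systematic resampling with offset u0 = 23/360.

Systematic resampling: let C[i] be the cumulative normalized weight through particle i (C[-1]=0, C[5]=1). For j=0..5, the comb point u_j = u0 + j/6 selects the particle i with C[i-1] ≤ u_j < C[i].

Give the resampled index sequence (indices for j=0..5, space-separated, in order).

0 0 0 4 5 5

C = [8/19, 8/19, 9/19, 9/19, 13/19, 1]
j=0: u_0=23/360 ∈ [0, 8/19) → index 0
j=1: u_1=83/360 ∈ [0, 8/19) → index 0
j=2: u_2=143/360 ∈ [0, 8/19) → index 0
j=3: u_3=203/360 ∈ [9/19, 13/19) → index 4
j=4: u_4=263/360 ∈ [13/19, 1) → index 5
j=5: u_5=323/360 ∈ [13/19, 1) → index 5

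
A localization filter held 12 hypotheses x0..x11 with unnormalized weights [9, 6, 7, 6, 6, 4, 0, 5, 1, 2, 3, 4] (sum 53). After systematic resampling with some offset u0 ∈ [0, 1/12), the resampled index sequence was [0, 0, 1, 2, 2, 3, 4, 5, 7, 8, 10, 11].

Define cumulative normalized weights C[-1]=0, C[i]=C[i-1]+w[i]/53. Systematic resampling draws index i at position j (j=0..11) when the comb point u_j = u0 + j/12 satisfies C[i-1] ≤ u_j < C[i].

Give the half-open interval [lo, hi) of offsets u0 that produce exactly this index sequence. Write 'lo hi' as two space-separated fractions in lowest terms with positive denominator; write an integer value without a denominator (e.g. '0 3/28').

C = [9/53, 15/53, 22/53, 28/53, 34/53, 38/53, 38/53, 43/53, 44/53, 46/53, 49/53, 1]
j=0 picked index 0: u0 ∈ [0, 9/53)
j=1 picked index 0: u0 ∈ [-1/12, 55/636)
j=2 picked index 1: u0 ∈ [1/318, 37/318)
j=3 picked index 2: u0 ∈ [7/212, 35/212)
j=4 picked index 2: u0 ∈ [-8/159, 13/159)
j=5 picked index 3: u0 ∈ [-1/636, 71/636)
j=6 picked index 4: u0 ∈ [3/106, 15/106)
j=7 picked index 5: u0 ∈ [37/636, 85/636)
j=8 picked index 7: u0 ∈ [8/159, 23/159)
j=9 picked index 8: u0 ∈ [13/212, 17/212)
j=10 picked index 10: u0 ∈ [11/318, 29/318)
j=11 picked index 11: u0 ∈ [5/636, 1/12)
intersection: [13/212, 17/212)

13/212 17/212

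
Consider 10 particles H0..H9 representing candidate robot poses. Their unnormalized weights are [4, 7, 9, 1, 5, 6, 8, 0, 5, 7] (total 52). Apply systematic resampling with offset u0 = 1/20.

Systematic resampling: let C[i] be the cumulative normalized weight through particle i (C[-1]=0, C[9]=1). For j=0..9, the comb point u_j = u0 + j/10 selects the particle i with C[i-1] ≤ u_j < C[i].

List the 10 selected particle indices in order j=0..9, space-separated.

0 1 2 2 4 5 6 6 8 9

C = [1/13, 11/52, 5/13, 21/52, 1/2, 8/13, 10/13, 10/13, 45/52, 1]
j=0: u_0=1/20 ∈ [0, 1/13) → index 0
j=1: u_1=3/20 ∈ [1/13, 11/52) → index 1
j=2: u_2=1/4 ∈ [11/52, 5/13) → index 2
j=3: u_3=7/20 ∈ [11/52, 5/13) → index 2
j=4: u_4=9/20 ∈ [21/52, 1/2) → index 4
j=5: u_5=11/20 ∈ [1/2, 8/13) → index 5
j=6: u_6=13/20 ∈ [8/13, 10/13) → index 6
j=7: u_7=3/4 ∈ [8/13, 10/13) → index 6
j=8: u_8=17/20 ∈ [10/13, 45/52) → index 8
j=9: u_9=19/20 ∈ [45/52, 1) → index 9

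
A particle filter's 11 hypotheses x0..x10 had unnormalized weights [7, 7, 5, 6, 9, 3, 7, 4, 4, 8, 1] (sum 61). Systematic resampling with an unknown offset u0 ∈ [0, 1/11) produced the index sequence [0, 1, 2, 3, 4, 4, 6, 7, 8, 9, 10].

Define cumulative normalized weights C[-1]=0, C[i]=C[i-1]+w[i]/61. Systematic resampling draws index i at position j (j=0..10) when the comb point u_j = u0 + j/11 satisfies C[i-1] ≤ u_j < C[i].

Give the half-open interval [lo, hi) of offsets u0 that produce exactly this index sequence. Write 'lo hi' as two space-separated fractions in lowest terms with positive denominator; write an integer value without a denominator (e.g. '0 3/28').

57/671 1/11

C = [7/61, 14/61, 19/61, 25/61, 34/61, 37/61, 44/61, 48/61, 52/61, 60/61, 1]
j=0 picked index 0: u0 ∈ [0, 7/61)
j=1 picked index 1: u0 ∈ [16/671, 93/671)
j=2 picked index 2: u0 ∈ [32/671, 87/671)
j=3 picked index 3: u0 ∈ [26/671, 92/671)
j=4 picked index 4: u0 ∈ [31/671, 130/671)
j=5 picked index 4: u0 ∈ [-30/671, 69/671)
j=6 picked index 6: u0 ∈ [41/671, 118/671)
j=7 picked index 7: u0 ∈ [57/671, 101/671)
j=8 picked index 8: u0 ∈ [40/671, 84/671)
j=9 picked index 9: u0 ∈ [23/671, 111/671)
j=10 picked index 10: u0 ∈ [50/671, 1/11)
intersection: [57/671, 1/11)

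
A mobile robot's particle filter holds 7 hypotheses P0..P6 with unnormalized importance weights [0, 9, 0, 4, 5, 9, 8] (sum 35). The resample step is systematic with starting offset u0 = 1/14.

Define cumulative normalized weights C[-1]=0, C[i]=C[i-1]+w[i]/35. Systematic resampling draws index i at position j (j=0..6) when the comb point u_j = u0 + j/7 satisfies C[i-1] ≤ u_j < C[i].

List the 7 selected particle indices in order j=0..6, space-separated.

1 1 3 4 5 6 6

C = [0, 9/35, 9/35, 13/35, 18/35, 27/35, 1]
j=0: u_0=1/14 ∈ [0, 9/35) → index 1
j=1: u_1=3/14 ∈ [0, 9/35) → index 1
j=2: u_2=5/14 ∈ [9/35, 13/35) → index 3
j=3: u_3=1/2 ∈ [13/35, 18/35) → index 4
j=4: u_4=9/14 ∈ [18/35, 27/35) → index 5
j=5: u_5=11/14 ∈ [27/35, 1) → index 6
j=6: u_6=13/14 ∈ [27/35, 1) → index 6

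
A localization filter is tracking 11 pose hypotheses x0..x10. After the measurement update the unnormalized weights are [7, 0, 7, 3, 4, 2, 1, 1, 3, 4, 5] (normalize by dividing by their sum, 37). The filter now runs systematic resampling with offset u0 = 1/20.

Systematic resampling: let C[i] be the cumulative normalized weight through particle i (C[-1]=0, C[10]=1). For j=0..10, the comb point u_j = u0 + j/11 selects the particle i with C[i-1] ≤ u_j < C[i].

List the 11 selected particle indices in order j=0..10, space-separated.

C = [7/37, 7/37, 14/37, 17/37, 21/37, 23/37, 24/37, 25/37, 28/37, 32/37, 1]
j=0: u_0=1/20 ∈ [0, 7/37) → index 0
j=1: u_1=31/220 ∈ [0, 7/37) → index 0
j=2: u_2=51/220 ∈ [7/37, 14/37) → index 2
j=3: u_3=71/220 ∈ [7/37, 14/37) → index 2
j=4: u_4=91/220 ∈ [14/37, 17/37) → index 3
j=5: u_5=111/220 ∈ [17/37, 21/37) → index 4
j=6: u_6=131/220 ∈ [21/37, 23/37) → index 5
j=7: u_7=151/220 ∈ [25/37, 28/37) → index 8
j=8: u_8=171/220 ∈ [28/37, 32/37) → index 9
j=9: u_9=191/220 ∈ [32/37, 1) → index 10
j=10: u_10=211/220 ∈ [32/37, 1) → index 10

0 0 2 2 3 4 5 8 9 10 10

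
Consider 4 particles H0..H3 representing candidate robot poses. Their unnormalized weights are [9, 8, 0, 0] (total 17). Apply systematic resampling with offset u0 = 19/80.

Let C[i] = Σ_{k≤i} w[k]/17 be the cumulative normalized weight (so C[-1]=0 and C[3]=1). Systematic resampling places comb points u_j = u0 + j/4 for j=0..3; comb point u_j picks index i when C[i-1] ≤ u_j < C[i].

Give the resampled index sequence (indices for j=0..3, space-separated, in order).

C = [9/17, 1, 1, 1]
j=0: u_0=19/80 ∈ [0, 9/17) → index 0
j=1: u_1=39/80 ∈ [0, 9/17) → index 0
j=2: u_2=59/80 ∈ [9/17, 1) → index 1
j=3: u_3=79/80 ∈ [9/17, 1) → index 1

0 0 1 1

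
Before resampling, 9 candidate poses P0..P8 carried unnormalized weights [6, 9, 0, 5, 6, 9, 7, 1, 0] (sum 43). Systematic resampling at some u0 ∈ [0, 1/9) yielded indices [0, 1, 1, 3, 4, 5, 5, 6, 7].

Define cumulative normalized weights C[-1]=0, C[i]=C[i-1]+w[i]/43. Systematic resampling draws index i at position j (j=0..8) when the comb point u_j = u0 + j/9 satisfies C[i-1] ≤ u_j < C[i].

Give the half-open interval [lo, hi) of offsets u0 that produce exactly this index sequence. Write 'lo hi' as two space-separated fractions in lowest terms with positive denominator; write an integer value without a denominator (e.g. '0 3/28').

34/387 1/9

C = [6/43, 15/43, 15/43, 20/43, 26/43, 35/43, 42/43, 1, 1]
j=0 picked index 0: u0 ∈ [0, 6/43)
j=1 picked index 1: u0 ∈ [11/387, 92/387)
j=2 picked index 1: u0 ∈ [-32/387, 49/387)
j=3 picked index 3: u0 ∈ [2/129, 17/129)
j=4 picked index 4: u0 ∈ [8/387, 62/387)
j=5 picked index 5: u0 ∈ [19/387, 100/387)
j=6 picked index 5: u0 ∈ [-8/129, 19/129)
j=7 picked index 6: u0 ∈ [14/387, 77/387)
j=8 picked index 7: u0 ∈ [34/387, 1/9)
intersection: [34/387, 1/9)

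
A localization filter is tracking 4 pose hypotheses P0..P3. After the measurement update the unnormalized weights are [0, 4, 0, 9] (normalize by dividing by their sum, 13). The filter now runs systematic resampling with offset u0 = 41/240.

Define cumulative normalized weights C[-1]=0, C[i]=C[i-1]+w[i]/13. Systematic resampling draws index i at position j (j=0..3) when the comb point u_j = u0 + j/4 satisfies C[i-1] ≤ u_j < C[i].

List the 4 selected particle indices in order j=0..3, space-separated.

C = [0, 4/13, 4/13, 1]
j=0: u_0=41/240 ∈ [0, 4/13) → index 1
j=1: u_1=101/240 ∈ [4/13, 1) → index 3
j=2: u_2=161/240 ∈ [4/13, 1) → index 3
j=3: u_3=221/240 ∈ [4/13, 1) → index 3

1 3 3 3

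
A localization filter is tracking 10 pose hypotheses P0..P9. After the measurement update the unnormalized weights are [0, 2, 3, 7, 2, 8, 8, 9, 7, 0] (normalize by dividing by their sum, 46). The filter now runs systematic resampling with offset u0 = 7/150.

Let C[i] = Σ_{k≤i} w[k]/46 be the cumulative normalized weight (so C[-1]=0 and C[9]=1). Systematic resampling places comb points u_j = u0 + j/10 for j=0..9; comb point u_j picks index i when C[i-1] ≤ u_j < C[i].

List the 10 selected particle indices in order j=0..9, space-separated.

C = [0, 1/23, 5/46, 6/23, 7/23, 11/23, 15/23, 39/46, 1, 1]
j=0: u_0=7/150 ∈ [1/23, 5/46) → index 2
j=1: u_1=11/75 ∈ [5/46, 6/23) → index 3
j=2: u_2=37/150 ∈ [5/46, 6/23) → index 3
j=3: u_3=26/75 ∈ [7/23, 11/23) → index 5
j=4: u_4=67/150 ∈ [7/23, 11/23) → index 5
j=5: u_5=41/75 ∈ [11/23, 15/23) → index 6
j=6: u_6=97/150 ∈ [11/23, 15/23) → index 6
j=7: u_7=56/75 ∈ [15/23, 39/46) → index 7
j=8: u_8=127/150 ∈ [15/23, 39/46) → index 7
j=9: u_9=71/75 ∈ [39/46, 1) → index 8

2 3 3 5 5 6 6 7 7 8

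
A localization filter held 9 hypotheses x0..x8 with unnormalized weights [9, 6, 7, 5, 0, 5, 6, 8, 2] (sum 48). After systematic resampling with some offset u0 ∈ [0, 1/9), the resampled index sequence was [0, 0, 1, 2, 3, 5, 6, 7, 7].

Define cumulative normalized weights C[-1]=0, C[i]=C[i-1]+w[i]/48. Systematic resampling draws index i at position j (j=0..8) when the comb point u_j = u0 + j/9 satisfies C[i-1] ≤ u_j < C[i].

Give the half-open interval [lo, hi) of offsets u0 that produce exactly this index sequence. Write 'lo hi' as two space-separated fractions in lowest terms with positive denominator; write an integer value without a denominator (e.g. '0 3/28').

C = [3/16, 5/16, 11/24, 9/16, 9/16, 2/3, 19/24, 23/24, 1]
j=0 picked index 0: u0 ∈ [0, 3/16)
j=1 picked index 0: u0 ∈ [-1/9, 11/144)
j=2 picked index 1: u0 ∈ [-5/144, 13/144)
j=3 picked index 2: u0 ∈ [-1/48, 1/8)
j=4 picked index 3: u0 ∈ [1/72, 17/144)
j=5 picked index 5: u0 ∈ [1/144, 1/9)
j=6 picked index 6: u0 ∈ [0, 1/8)
j=7 picked index 7: u0 ∈ [1/72, 13/72)
j=8 picked index 7: u0 ∈ [-7/72, 5/72)
intersection: [1/72, 5/72)

1/72 5/72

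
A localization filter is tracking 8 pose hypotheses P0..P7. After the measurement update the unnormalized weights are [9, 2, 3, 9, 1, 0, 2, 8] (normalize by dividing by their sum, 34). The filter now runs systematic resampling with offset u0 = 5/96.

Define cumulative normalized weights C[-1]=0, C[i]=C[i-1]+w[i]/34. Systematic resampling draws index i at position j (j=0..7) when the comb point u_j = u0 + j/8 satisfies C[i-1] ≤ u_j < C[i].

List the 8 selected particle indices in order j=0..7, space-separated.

C = [9/34, 11/34, 7/17, 23/34, 12/17, 12/17, 13/17, 1]
j=0: u_0=5/96 ∈ [0, 9/34) → index 0
j=1: u_1=17/96 ∈ [0, 9/34) → index 0
j=2: u_2=29/96 ∈ [9/34, 11/34) → index 1
j=3: u_3=41/96 ∈ [7/17, 23/34) → index 3
j=4: u_4=53/96 ∈ [7/17, 23/34) → index 3
j=5: u_5=65/96 ∈ [23/34, 12/17) → index 4
j=6: u_6=77/96 ∈ [13/17, 1) → index 7
j=7: u_7=89/96 ∈ [13/17, 1) → index 7

0 0 1 3 3 4 7 7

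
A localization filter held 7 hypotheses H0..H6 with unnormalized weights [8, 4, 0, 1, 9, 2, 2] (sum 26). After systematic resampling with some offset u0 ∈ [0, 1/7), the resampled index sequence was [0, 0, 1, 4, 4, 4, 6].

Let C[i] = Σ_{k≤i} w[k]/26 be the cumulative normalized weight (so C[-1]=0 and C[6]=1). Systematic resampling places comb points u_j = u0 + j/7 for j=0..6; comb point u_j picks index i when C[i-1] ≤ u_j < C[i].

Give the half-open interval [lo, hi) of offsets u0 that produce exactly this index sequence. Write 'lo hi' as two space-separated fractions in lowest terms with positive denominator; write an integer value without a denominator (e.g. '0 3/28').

1/14 12/91

C = [4/13, 6/13, 6/13, 1/2, 11/13, 12/13, 1]
j=0 picked index 0: u0 ∈ [0, 4/13)
j=1 picked index 0: u0 ∈ [-1/7, 15/91)
j=2 picked index 1: u0 ∈ [2/91, 16/91)
j=3 picked index 4: u0 ∈ [1/14, 38/91)
j=4 picked index 4: u0 ∈ [-1/14, 25/91)
j=5 picked index 4: u0 ∈ [-3/14, 12/91)
j=6 picked index 6: u0 ∈ [6/91, 1/7)
intersection: [1/14, 12/91)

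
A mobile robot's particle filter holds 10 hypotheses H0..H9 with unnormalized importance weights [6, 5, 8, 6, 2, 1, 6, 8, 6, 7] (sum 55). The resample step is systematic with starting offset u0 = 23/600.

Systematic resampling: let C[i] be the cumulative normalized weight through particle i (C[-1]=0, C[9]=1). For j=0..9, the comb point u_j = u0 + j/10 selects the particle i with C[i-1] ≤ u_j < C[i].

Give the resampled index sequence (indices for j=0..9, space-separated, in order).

C = [6/55, 1/5, 19/55, 5/11, 27/55, 28/55, 34/55, 42/55, 48/55, 1]
j=0: u_0=23/600 ∈ [0, 6/55) → index 0
j=1: u_1=83/600 ∈ [6/55, 1/5) → index 1
j=2: u_2=143/600 ∈ [1/5, 19/55) → index 2
j=3: u_3=203/600 ∈ [1/5, 19/55) → index 2
j=4: u_4=263/600 ∈ [19/55, 5/11) → index 3
j=5: u_5=323/600 ∈ [28/55, 34/55) → index 6
j=6: u_6=383/600 ∈ [34/55, 42/55) → index 7
j=7: u_7=443/600 ∈ [34/55, 42/55) → index 7
j=8: u_8=503/600 ∈ [42/55, 48/55) → index 8
j=9: u_9=563/600 ∈ [48/55, 1) → index 9

0 1 2 2 3 6 7 7 8 9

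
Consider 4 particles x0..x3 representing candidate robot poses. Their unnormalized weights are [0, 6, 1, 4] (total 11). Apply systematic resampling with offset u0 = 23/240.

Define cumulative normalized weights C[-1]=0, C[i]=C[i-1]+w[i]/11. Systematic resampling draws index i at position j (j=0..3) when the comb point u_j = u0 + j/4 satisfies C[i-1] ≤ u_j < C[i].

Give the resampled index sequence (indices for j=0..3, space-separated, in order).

1 1 2 3

C = [0, 6/11, 7/11, 1]
j=0: u_0=23/240 ∈ [0, 6/11) → index 1
j=1: u_1=83/240 ∈ [0, 6/11) → index 1
j=2: u_2=143/240 ∈ [6/11, 7/11) → index 2
j=3: u_3=203/240 ∈ [7/11, 1) → index 3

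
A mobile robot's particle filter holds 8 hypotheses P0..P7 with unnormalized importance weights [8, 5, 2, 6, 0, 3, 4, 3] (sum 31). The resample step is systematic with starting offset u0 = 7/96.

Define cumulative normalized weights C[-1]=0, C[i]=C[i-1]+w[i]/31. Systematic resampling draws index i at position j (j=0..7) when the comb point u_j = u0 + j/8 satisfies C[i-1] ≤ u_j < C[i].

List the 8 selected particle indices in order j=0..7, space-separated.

C = [8/31, 13/31, 15/31, 21/31, 21/31, 24/31, 28/31, 1]
j=0: u_0=7/96 ∈ [0, 8/31) → index 0
j=1: u_1=19/96 ∈ [0, 8/31) → index 0
j=2: u_2=31/96 ∈ [8/31, 13/31) → index 1
j=3: u_3=43/96 ∈ [13/31, 15/31) → index 2
j=4: u_4=55/96 ∈ [15/31, 21/31) → index 3
j=5: u_5=67/96 ∈ [21/31, 24/31) → index 5
j=6: u_6=79/96 ∈ [24/31, 28/31) → index 6
j=7: u_7=91/96 ∈ [28/31, 1) → index 7

0 0 1 2 3 5 6 7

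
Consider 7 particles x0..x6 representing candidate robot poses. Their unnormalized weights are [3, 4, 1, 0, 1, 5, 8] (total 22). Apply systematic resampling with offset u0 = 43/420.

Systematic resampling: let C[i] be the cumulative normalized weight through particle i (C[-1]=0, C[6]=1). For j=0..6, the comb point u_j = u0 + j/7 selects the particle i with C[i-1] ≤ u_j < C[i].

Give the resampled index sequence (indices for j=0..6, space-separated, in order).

0 1 4 5 6 6 6

C = [3/22, 7/22, 4/11, 4/11, 9/22, 7/11, 1]
j=0: u_0=43/420 ∈ [0, 3/22) → index 0
j=1: u_1=103/420 ∈ [3/22, 7/22) → index 1
j=2: u_2=163/420 ∈ [4/11, 9/22) → index 4
j=3: u_3=223/420 ∈ [9/22, 7/11) → index 5
j=4: u_4=283/420 ∈ [7/11, 1) → index 6
j=5: u_5=49/60 ∈ [7/11, 1) → index 6
j=6: u_6=403/420 ∈ [7/11, 1) → index 6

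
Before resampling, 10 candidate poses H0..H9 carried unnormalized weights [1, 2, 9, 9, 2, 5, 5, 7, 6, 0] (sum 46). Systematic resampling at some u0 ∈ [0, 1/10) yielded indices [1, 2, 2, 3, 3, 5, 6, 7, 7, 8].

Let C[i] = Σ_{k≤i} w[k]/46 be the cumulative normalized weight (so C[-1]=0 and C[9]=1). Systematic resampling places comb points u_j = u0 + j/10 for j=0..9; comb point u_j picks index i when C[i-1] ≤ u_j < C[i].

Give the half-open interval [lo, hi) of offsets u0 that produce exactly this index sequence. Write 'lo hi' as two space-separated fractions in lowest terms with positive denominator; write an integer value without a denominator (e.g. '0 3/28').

C = [1/46, 3/46, 6/23, 21/46, 1/2, 14/23, 33/46, 20/23, 1, 1]
j=0 picked index 1: u0 ∈ [1/46, 3/46)
j=1 picked index 2: u0 ∈ [-4/115, 37/230)
j=2 picked index 2: u0 ∈ [-31/230, 7/115)
j=3 picked index 3: u0 ∈ [-9/230, 18/115)
j=4 picked index 3: u0 ∈ [-16/115, 13/230)
j=5 picked index 5: u0 ∈ [0, 5/46)
j=6 picked index 6: u0 ∈ [1/115, 27/230)
j=7 picked index 7: u0 ∈ [2/115, 39/230)
j=8 picked index 7: u0 ∈ [-19/230, 8/115)
j=9 picked index 8: u0 ∈ [-7/230, 1/10)
intersection: [1/46, 13/230)

1/46 13/230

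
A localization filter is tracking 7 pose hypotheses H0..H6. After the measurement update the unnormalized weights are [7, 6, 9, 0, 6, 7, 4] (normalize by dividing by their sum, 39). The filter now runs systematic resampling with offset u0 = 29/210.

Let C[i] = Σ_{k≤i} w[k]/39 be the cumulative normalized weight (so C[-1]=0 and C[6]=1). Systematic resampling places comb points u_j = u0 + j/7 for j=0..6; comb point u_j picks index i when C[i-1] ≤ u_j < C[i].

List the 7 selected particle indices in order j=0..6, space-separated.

C = [7/39, 1/3, 22/39, 22/39, 28/39, 35/39, 1]
j=0: u_0=29/210 ∈ [0, 7/39) → index 0
j=1: u_1=59/210 ∈ [7/39, 1/3) → index 1
j=2: u_2=89/210 ∈ [1/3, 22/39) → index 2
j=3: u_3=17/30 ∈ [22/39, 28/39) → index 4
j=4: u_4=149/210 ∈ [22/39, 28/39) → index 4
j=5: u_5=179/210 ∈ [28/39, 35/39) → index 5
j=6: u_6=209/210 ∈ [35/39, 1) → index 6

0 1 2 4 4 5 6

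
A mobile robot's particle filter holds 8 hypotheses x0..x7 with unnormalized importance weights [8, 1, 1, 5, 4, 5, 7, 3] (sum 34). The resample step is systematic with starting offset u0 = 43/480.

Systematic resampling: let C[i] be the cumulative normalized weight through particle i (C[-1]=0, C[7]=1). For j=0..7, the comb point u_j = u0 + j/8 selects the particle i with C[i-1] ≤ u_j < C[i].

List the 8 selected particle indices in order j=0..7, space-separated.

0 0 3 4 5 6 6 7

C = [4/17, 9/34, 5/17, 15/34, 19/34, 12/17, 31/34, 1]
j=0: u_0=43/480 ∈ [0, 4/17) → index 0
j=1: u_1=103/480 ∈ [0, 4/17) → index 0
j=2: u_2=163/480 ∈ [5/17, 15/34) → index 3
j=3: u_3=223/480 ∈ [15/34, 19/34) → index 4
j=4: u_4=283/480 ∈ [19/34, 12/17) → index 5
j=5: u_5=343/480 ∈ [12/17, 31/34) → index 6
j=6: u_6=403/480 ∈ [12/17, 31/34) → index 6
j=7: u_7=463/480 ∈ [31/34, 1) → index 7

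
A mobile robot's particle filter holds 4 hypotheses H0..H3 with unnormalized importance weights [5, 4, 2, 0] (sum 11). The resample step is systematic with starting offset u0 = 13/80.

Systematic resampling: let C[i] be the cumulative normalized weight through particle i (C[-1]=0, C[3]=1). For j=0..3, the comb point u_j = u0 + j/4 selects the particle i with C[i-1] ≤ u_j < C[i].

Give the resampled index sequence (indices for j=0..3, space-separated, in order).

0 0 1 2

C = [5/11, 9/11, 1, 1]
j=0: u_0=13/80 ∈ [0, 5/11) → index 0
j=1: u_1=33/80 ∈ [0, 5/11) → index 0
j=2: u_2=53/80 ∈ [5/11, 9/11) → index 1
j=3: u_3=73/80 ∈ [9/11, 1) → index 2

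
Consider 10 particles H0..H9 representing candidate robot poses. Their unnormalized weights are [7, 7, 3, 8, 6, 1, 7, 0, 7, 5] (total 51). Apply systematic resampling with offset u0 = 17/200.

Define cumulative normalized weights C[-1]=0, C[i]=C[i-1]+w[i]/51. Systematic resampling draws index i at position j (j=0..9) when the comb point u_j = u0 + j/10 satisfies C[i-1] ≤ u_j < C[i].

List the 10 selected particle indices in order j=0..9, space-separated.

0 1 2 3 3 4 6 8 8 9

C = [7/51, 14/51, 1/3, 25/51, 31/51, 32/51, 13/17, 13/17, 46/51, 1]
j=0: u_0=17/200 ∈ [0, 7/51) → index 0
j=1: u_1=37/200 ∈ [7/51, 14/51) → index 1
j=2: u_2=57/200 ∈ [14/51, 1/3) → index 2
j=3: u_3=77/200 ∈ [1/3, 25/51) → index 3
j=4: u_4=97/200 ∈ [1/3, 25/51) → index 3
j=5: u_5=117/200 ∈ [25/51, 31/51) → index 4
j=6: u_6=137/200 ∈ [32/51, 13/17) → index 6
j=7: u_7=157/200 ∈ [13/17, 46/51) → index 8
j=8: u_8=177/200 ∈ [13/17, 46/51) → index 8
j=9: u_9=197/200 ∈ [46/51, 1) → index 9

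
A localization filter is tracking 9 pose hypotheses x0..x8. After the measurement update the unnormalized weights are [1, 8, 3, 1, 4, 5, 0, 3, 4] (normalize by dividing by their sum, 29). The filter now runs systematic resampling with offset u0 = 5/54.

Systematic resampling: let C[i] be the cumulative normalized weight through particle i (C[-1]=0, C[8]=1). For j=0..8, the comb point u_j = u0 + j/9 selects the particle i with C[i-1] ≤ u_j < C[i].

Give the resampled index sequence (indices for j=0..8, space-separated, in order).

C = [1/29, 9/29, 12/29, 13/29, 17/29, 22/29, 22/29, 25/29, 1]
j=0: u_0=5/54 ∈ [1/29, 9/29) → index 1
j=1: u_1=11/54 ∈ [1/29, 9/29) → index 1
j=2: u_2=17/54 ∈ [9/29, 12/29) → index 2
j=3: u_3=23/54 ∈ [12/29, 13/29) → index 3
j=4: u_4=29/54 ∈ [13/29, 17/29) → index 4
j=5: u_5=35/54 ∈ [17/29, 22/29) → index 5
j=6: u_6=41/54 ∈ [22/29, 25/29) → index 7
j=7: u_7=47/54 ∈ [25/29, 1) → index 8
j=8: u_8=53/54 ∈ [25/29, 1) → index 8

1 1 2 3 4 5 7 8 8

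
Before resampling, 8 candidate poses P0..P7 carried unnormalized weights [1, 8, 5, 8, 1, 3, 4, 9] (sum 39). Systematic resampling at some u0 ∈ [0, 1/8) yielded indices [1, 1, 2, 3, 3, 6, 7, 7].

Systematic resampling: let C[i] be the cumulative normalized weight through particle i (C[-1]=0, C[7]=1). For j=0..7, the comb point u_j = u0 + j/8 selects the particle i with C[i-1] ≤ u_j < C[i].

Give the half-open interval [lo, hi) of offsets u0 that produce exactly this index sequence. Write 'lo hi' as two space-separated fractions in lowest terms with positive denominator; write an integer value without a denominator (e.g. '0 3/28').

C = [1/39, 3/13, 14/39, 22/39, 23/39, 2/3, 10/13, 1]
j=0 picked index 1: u0 ∈ [1/39, 3/13)
j=1 picked index 1: u0 ∈ [-31/312, 11/104)
j=2 picked index 2: u0 ∈ [-1/52, 17/156)
j=3 picked index 3: u0 ∈ [-5/312, 59/312)
j=4 picked index 3: u0 ∈ [-11/78, 5/78)
j=5 picked index 6: u0 ∈ [1/24, 15/104)
j=6 picked index 7: u0 ∈ [1/52, 1/4)
j=7 picked index 7: u0 ∈ [-11/104, 1/8)
intersection: [1/24, 5/78)

1/24 5/78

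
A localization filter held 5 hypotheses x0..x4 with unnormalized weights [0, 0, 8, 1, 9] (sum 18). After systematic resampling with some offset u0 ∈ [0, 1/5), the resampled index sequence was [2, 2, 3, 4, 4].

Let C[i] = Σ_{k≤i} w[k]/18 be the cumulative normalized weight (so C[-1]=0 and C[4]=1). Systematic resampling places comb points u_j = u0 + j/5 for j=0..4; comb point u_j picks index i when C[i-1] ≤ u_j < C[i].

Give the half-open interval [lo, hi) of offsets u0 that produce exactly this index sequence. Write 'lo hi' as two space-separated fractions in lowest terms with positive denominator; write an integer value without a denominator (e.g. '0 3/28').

C = [0, 0, 4/9, 1/2, 1]
j=0 picked index 2: u0 ∈ [0, 4/9)
j=1 picked index 2: u0 ∈ [-1/5, 11/45)
j=2 picked index 3: u0 ∈ [2/45, 1/10)
j=3 picked index 4: u0 ∈ [-1/10, 2/5)
j=4 picked index 4: u0 ∈ [-3/10, 1/5)
intersection: [2/45, 1/10)

2/45 1/10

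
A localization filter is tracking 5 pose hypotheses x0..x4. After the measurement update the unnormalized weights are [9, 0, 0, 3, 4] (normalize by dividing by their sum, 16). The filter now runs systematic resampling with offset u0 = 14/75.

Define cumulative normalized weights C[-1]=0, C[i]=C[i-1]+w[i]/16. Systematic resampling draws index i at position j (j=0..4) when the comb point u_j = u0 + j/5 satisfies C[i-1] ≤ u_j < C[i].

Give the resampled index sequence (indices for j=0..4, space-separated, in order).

0 0 3 4 4

C = [9/16, 9/16, 9/16, 3/4, 1]
j=0: u_0=14/75 ∈ [0, 9/16) → index 0
j=1: u_1=29/75 ∈ [0, 9/16) → index 0
j=2: u_2=44/75 ∈ [9/16, 3/4) → index 3
j=3: u_3=59/75 ∈ [3/4, 1) → index 4
j=4: u_4=74/75 ∈ [3/4, 1) → index 4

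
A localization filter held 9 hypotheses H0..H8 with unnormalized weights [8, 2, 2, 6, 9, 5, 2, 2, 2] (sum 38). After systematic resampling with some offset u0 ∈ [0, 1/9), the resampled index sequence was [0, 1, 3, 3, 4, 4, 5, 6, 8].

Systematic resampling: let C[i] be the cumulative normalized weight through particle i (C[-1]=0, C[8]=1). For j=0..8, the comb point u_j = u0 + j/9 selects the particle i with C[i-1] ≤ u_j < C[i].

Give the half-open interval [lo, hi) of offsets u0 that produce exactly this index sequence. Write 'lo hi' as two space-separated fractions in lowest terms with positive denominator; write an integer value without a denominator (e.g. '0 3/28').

17/171 1/9

C = [4/19, 5/19, 6/19, 9/19, 27/38, 16/19, 17/19, 18/19, 1]
j=0 picked index 0: u0 ∈ [0, 4/19)
j=1 picked index 1: u0 ∈ [17/171, 26/171)
j=2 picked index 3: u0 ∈ [16/171, 43/171)
j=3 picked index 3: u0 ∈ [-1/57, 8/57)
j=4 picked index 4: u0 ∈ [5/171, 91/342)
j=5 picked index 4: u0 ∈ [-14/171, 53/342)
j=6 picked index 5: u0 ∈ [5/114, 10/57)
j=7 picked index 6: u0 ∈ [11/171, 20/171)
j=8 picked index 8: u0 ∈ [10/171, 1/9)
intersection: [17/171, 1/9)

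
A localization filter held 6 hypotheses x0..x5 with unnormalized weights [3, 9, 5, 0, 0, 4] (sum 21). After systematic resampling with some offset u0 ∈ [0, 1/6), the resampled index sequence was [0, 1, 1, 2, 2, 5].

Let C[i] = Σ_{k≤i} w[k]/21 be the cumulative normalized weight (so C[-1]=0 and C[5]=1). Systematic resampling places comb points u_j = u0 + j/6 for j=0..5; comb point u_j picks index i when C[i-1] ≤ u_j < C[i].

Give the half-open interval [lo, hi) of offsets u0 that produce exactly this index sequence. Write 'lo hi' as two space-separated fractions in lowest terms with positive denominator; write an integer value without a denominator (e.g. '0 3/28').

C = [1/7, 4/7, 17/21, 17/21, 17/21, 1]
j=0 picked index 0: u0 ∈ [0, 1/7)
j=1 picked index 1: u0 ∈ [-1/42, 17/42)
j=2 picked index 1: u0 ∈ [-4/21, 5/21)
j=3 picked index 2: u0 ∈ [1/14, 13/42)
j=4 picked index 2: u0 ∈ [-2/21, 1/7)
j=5 picked index 5: u0 ∈ [-1/42, 1/6)
intersection: [1/14, 1/7)

1/14 1/7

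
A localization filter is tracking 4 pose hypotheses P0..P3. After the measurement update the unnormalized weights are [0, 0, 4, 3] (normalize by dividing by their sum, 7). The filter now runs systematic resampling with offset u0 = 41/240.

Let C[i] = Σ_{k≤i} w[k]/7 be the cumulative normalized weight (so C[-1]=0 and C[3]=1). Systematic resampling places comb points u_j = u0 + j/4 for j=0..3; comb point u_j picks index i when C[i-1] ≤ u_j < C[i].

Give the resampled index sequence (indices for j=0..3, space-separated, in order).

C = [0, 0, 4/7, 1]
j=0: u_0=41/240 ∈ [0, 4/7) → index 2
j=1: u_1=101/240 ∈ [0, 4/7) → index 2
j=2: u_2=161/240 ∈ [4/7, 1) → index 3
j=3: u_3=221/240 ∈ [4/7, 1) → index 3

2 2 3 3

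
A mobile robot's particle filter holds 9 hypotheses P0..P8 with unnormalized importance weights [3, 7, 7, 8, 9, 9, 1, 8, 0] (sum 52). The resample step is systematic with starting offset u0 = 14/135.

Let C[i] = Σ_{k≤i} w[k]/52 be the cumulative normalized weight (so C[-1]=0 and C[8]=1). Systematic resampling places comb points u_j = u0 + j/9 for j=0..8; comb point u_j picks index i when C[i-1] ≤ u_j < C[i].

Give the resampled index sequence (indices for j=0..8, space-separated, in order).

1 2 2 3 4 5 5 7 7

C = [3/52, 5/26, 17/52, 25/52, 17/26, 43/52, 11/13, 1, 1]
j=0: u_0=14/135 ∈ [3/52, 5/26) → index 1
j=1: u_1=29/135 ∈ [5/26, 17/52) → index 2
j=2: u_2=44/135 ∈ [5/26, 17/52) → index 2
j=3: u_3=59/135 ∈ [17/52, 25/52) → index 3
j=4: u_4=74/135 ∈ [25/52, 17/26) → index 4
j=5: u_5=89/135 ∈ [17/26, 43/52) → index 5
j=6: u_6=104/135 ∈ [17/26, 43/52) → index 5
j=7: u_7=119/135 ∈ [11/13, 1) → index 7
j=8: u_8=134/135 ∈ [11/13, 1) → index 7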